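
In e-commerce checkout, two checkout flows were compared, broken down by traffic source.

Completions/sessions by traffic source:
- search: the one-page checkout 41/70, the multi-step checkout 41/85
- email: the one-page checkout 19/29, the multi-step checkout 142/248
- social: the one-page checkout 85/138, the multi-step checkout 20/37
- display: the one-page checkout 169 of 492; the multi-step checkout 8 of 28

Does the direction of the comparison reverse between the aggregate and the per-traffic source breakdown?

Search: the one-page checkout 41/70 = 58.6%, the multi-step checkout 41/85 = 48.2% → the one-page checkout
Email: the one-page checkout 19/29 = 65.5%, the multi-step checkout 142/248 = 57.3% → the one-page checkout
Social: the one-page checkout 85/138 = 61.6%, the multi-step checkout 20/37 = 54.1% → the one-page checkout
Display: the one-page checkout 169/492 = 34.3%, the multi-step checkout 8/28 = 28.6% → the one-page checkout
Overall: the one-page checkout 314/729 = 43.1%, the multi-step checkout 211/398 = 53.0% → the multi-step checkout
The one-page checkout wins each traffic group but the multi-step checkout wins overall — the comparison reverses. The one-page checkout's sessions skew toward display, which has a lower base rate.

Yes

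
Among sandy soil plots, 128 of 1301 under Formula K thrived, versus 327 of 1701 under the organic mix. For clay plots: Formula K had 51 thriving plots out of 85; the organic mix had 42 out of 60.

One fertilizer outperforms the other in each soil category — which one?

Sandy soil: Formula K 128/1301 = 9.8%, the organic mix 327/1701 = 19.2% → the organic mix
Clay: Formula K 51/85 = 60.0%, the organic mix 42/60 = 70.0% → the organic mix
The organic mix has the higher rate in both groups.

the organic mix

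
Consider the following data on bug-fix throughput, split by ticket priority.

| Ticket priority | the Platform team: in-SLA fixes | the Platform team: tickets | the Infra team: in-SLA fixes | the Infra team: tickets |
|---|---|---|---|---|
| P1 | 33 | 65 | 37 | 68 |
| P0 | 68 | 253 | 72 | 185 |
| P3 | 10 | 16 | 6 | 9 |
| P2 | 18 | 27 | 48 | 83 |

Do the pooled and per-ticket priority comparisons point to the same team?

P1: the Platform team 33/65 = 50.8%, the Infra team 37/68 = 54.4% → the Infra team
P0: the Platform team 68/253 = 26.9%, the Infra team 72/185 = 38.9% → the Infra team
P3: the Platform team 10/16 = 62.5%, the Infra team 6/9 = 66.7% → the Infra team
P2: the Platform team 18/27 = 66.7%, the Infra team 48/83 = 57.8% → the Platform team
Overall: the Platform team 129/361 = 35.7%, the Infra team 163/345 = 47.2% → the Infra team
Neither sweeps: the Platform team wins 1 of 4 groups, the Infra team wins 3. The Infra team wins overall but not every group — no Simpson reversal.

No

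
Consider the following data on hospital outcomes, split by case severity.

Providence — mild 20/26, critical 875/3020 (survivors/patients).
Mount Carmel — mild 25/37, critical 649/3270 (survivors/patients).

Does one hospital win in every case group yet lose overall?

No

Mild: Providence 20/26 = 76.9%, Mount Carmel 25/37 = 67.6% → Providence
Critical: Providence 875/3020 = 29.0%, Mount Carmel 649/3270 = 19.8% → Providence
Overall: Providence 895/3046 = 29.4%, Mount Carmel 674/3307 = 20.4% → Providence
Providence wins overall and in every case group — no reversal.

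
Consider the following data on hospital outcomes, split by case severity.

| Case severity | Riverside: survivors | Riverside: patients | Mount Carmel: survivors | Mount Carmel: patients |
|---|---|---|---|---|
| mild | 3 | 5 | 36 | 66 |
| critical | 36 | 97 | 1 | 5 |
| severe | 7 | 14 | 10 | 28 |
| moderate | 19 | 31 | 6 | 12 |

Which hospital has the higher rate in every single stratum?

Riverside

Mild: Riverside 3/5 = 60.0%, Mount Carmel 36/66 = 54.5% → Riverside
Critical: Riverside 36/97 = 37.1%, Mount Carmel 1/5 = 20.0% → Riverside
Severe: Riverside 7/14 = 50.0%, Mount Carmel 10/28 = 35.7% → Riverside
Moderate: Riverside 19/31 = 61.3%, Mount Carmel 6/12 = 50.0% → Riverside
Riverside has the higher rate in all 4 groups.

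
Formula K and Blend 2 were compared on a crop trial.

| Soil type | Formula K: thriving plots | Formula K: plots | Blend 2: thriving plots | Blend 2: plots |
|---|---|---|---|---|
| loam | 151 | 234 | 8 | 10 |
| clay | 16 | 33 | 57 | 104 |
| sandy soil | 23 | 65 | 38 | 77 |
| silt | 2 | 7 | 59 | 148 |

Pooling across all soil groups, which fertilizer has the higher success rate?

Loam: Formula K 151/234 = 64.5%, Blend 2 8/10 = 80.0% → Blend 2
Clay: Formula K 16/33 = 48.5%, Blend 2 57/104 = 54.8% → Blend 2
Sandy soil: Formula K 23/65 = 35.4%, Blend 2 38/77 = 49.4% → Blend 2
Silt: Formula K 2/7 = 28.6%, Blend 2 59/148 = 39.9% → Blend 2
Overall: Formula K 192/339 = 56.6%, Blend 2 162/339 = 47.8% → Formula K
(Blend 2 wins every soil group but Formula K wins overall — Blend 2's plots skew toward the low-rate silt group.)

Formula K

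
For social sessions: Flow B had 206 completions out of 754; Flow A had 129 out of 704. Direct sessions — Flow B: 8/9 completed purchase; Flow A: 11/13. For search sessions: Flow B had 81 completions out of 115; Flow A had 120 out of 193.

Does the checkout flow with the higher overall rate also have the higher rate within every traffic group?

Social: Flow B 206/754 = 27.3%, Flow A 129/704 = 18.3% → Flow B
Direct: Flow B 8/9 = 88.9%, Flow A 11/13 = 84.6% → Flow B
Search: Flow B 81/115 = 70.4%, Flow A 120/193 = 62.2% → Flow B
Overall: Flow B 295/878 = 33.6%, Flow A 260/910 = 28.6% → Flow B
Flow B wins overall and in every traffic group — no reversal.

Yes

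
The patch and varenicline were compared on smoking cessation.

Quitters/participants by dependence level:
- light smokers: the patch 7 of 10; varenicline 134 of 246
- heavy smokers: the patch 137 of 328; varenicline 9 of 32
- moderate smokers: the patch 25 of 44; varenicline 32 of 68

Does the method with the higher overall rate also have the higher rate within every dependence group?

Light smokers: the patch 7/10 = 70.0%, varenicline 134/246 = 54.5% → the patch
Heavy smokers: the patch 137/328 = 41.8%, varenicline 9/32 = 28.1% → the patch
Moderate smokers: the patch 25/44 = 56.8%, varenicline 32/68 = 47.1% → the patch
Overall: the patch 169/382 = 44.2%, varenicline 175/346 = 50.6% → varenicline
The patch wins each dependence group but varenicline wins overall — the comparison reverses. The patch's participants skew toward heavy smokers, which has a lower base rate.

No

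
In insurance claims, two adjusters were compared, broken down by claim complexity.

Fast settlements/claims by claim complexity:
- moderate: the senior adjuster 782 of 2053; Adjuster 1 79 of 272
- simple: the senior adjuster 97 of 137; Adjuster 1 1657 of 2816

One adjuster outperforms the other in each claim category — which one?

the senior adjuster

Moderate: the senior adjuster 782/2053 = 38.1%, Adjuster 1 79/272 = 29.0% → the senior adjuster
Simple: the senior adjuster 97/137 = 70.8%, Adjuster 1 1657/2816 = 58.8% → the senior adjuster
The senior adjuster has the higher rate in both groups.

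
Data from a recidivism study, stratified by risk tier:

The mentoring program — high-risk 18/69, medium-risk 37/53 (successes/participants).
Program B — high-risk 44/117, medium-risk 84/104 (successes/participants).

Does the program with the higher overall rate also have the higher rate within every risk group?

High-risk: the mentoring program 18/69 = 26.1%, Program B 44/117 = 37.6% → Program B
Medium-risk: the mentoring program 37/53 = 69.8%, Program B 84/104 = 80.8% → Program B
Overall: the mentoring program 55/122 = 45.1%, Program B 128/221 = 57.9% → Program B
Program B wins overall and in every risk group — no reversal.

Yes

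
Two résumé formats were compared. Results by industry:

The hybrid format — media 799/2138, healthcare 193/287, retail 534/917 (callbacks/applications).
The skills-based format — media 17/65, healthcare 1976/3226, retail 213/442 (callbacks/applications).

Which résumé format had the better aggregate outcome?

Media: the hybrid format 799/2138 = 37.4%, the skills-based format 17/65 = 26.2% → the hybrid format
Healthcare: the hybrid format 193/287 = 67.2%, the skills-based format 1976/3226 = 61.3% → the hybrid format
Retail: the hybrid format 534/917 = 58.2%, the skills-based format 213/442 = 48.2% → the hybrid format
Overall: the hybrid format 1526/3342 = 45.7%, the skills-based format 2206/3733 = 59.1% → the skills-based format
(The hybrid format wins every industry group but the skills-based format wins overall — the hybrid format's applications skew toward the low-rate media group.)

the skills-based format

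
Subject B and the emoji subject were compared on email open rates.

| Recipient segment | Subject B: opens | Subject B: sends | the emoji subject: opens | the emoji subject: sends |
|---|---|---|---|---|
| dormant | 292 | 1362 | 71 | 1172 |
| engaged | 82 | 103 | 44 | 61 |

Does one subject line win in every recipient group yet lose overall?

Dormant: Subject B 292/1362 = 21.4%, the emoji subject 71/1172 = 6.1% → Subject B
Engaged: Subject B 82/103 = 79.6%, the emoji subject 44/61 = 72.1% → Subject B
Overall: Subject B 374/1465 = 25.5%, the emoji subject 115/1233 = 9.3% → Subject B
Subject B wins overall and in every recipient group — no reversal.

No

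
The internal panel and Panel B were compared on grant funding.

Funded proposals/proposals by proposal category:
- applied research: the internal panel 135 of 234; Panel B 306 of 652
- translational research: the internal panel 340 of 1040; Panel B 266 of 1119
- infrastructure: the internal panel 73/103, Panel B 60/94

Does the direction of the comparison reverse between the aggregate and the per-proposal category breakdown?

Applied research: the internal panel 135/234 = 57.7%, Panel B 306/652 = 46.9% → the internal panel
Translational research: the internal panel 340/1040 = 32.7%, Panel B 266/1119 = 23.8% → the internal panel
Infrastructure: the internal panel 73/103 = 70.9%, Panel B 60/94 = 63.8% → the internal panel
Overall: the internal panel 548/1377 = 39.8%, Panel B 632/1865 = 33.9% → the internal panel
The internal panel wins overall and in every proposal group — no reversal.

No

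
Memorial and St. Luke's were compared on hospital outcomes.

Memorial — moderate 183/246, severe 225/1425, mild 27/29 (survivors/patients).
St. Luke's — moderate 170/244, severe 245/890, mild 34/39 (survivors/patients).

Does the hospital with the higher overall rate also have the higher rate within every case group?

Moderate: Memorial 183/246 = 74.4%, St. Luke's 170/244 = 69.7% → Memorial
Severe: Memorial 225/1425 = 15.8%, St. Luke's 245/890 = 27.5% → St. Luke's
Mild: Memorial 27/29 = 93.1%, St. Luke's 34/39 = 87.2% → Memorial
Overall: Memorial 435/1700 = 25.6%, St. Luke's 449/1173 = 38.3% → St. Luke's
Neither sweeps: Memorial wins 2 of 3 groups, St. Luke's wins 1. St. Luke's wins overall but not every group — no Simpson reversal.

No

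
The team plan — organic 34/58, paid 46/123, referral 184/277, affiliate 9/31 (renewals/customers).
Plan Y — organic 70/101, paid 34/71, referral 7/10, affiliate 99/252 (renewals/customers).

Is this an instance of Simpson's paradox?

Organic: the team plan 34/58 = 58.6%, Plan Y 70/101 = 69.3% → Plan Y
Paid: the team plan 46/123 = 37.4%, Plan Y 34/71 = 47.9% → Plan Y
Referral: the team plan 184/277 = 66.4%, Plan Y 7/10 = 70.0% → Plan Y
Affiliate: the team plan 9/31 = 29.0%, Plan Y 99/252 = 39.3% → Plan Y
Overall: the team plan 273/489 = 55.8%, Plan Y 210/434 = 48.4% → the team plan
Plan Y wins each signup group but the team plan wins overall — the comparison reverses. Plan Y's customers skew toward affiliate, which has a lower base rate.

Yes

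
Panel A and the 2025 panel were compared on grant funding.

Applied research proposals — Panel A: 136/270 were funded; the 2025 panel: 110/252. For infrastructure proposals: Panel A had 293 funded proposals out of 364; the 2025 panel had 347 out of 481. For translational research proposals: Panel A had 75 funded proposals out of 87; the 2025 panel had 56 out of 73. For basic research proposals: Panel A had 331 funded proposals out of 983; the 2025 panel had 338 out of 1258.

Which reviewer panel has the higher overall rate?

Applied research: Panel A 136/270 = 50.4%, the 2025 panel 110/252 = 43.7% → Panel A
Infrastructure: Panel A 293/364 = 80.5%, the 2025 panel 347/481 = 72.1% → Panel A
Translational research: Panel A 75/87 = 86.2%, the 2025 panel 56/73 = 76.7% → Panel A
Basic research: Panel A 331/983 = 33.7%, the 2025 panel 338/1258 = 26.9% → Panel A
Overall: Panel A 835/1704 = 49.0%, the 2025 panel 851/2064 = 41.2% → Panel A

Panel A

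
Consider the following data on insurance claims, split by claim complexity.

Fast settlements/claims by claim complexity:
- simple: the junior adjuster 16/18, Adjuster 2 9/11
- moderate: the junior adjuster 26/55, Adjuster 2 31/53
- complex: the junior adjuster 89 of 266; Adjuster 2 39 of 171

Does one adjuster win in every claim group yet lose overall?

No

Simple: the junior adjuster 16/18 = 88.9%, Adjuster 2 9/11 = 81.8% → the junior adjuster
Moderate: the junior adjuster 26/55 = 47.3%, Adjuster 2 31/53 = 58.5% → Adjuster 2
Complex: the junior adjuster 89/266 = 33.5%, Adjuster 2 39/171 = 22.8% → the junior adjuster
Overall: the junior adjuster 131/339 = 38.6%, Adjuster 2 79/235 = 33.6% → the junior adjuster
Neither sweeps: the junior adjuster wins 2 of 3 groups, Adjuster 2 wins 1. The junior adjuster wins overall but not every group — no Simpson reversal.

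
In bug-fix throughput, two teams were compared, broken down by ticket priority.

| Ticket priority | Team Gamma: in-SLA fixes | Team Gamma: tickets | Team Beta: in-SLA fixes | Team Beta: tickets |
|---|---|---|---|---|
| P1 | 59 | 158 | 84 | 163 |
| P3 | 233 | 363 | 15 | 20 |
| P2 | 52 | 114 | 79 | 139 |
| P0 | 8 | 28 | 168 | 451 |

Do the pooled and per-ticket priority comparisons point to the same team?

No

P1: Team Gamma 59/158 = 37.3%, Team Beta 84/163 = 51.5% → Team Beta
P3: Team Gamma 233/363 = 64.2%, Team Beta 15/20 = 75.0% → Team Beta
P2: Team Gamma 52/114 = 45.6%, Team Beta 79/139 = 56.8% → Team Beta
P0: Team Gamma 8/28 = 28.6%, Team Beta 168/451 = 37.3% → Team Beta
Overall: Team Gamma 352/663 = 53.1%, Team Beta 346/773 = 44.8% → Team Gamma
Team Beta wins each ticket group but Team Gamma wins overall — the comparison reverses. Team Beta's tickets skew toward P0, which has a lower base rate.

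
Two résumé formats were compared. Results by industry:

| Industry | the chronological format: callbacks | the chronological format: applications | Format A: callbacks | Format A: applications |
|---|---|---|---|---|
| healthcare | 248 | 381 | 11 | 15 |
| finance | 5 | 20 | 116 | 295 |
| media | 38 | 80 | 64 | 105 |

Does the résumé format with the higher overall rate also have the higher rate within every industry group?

Healthcare: the chronological format 248/381 = 65.1%, Format A 11/15 = 73.3% → Format A
Finance: the chronological format 5/20 = 25.0%, Format A 116/295 = 39.3% → Format A
Media: the chronological format 38/80 = 47.5%, Format A 64/105 = 61.0% → Format A
Overall: the chronological format 291/481 = 60.5%, Format A 191/415 = 46.0% → the chronological format
Format A wins each industry group but the chronological format wins overall — the comparison reverses. Format A's applications skew toward finance, which has a lower base rate.

No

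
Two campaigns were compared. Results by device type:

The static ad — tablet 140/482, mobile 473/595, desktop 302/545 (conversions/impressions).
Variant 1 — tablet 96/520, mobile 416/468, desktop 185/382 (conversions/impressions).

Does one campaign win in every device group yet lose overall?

Tablet: the static ad 140/482 = 29.0%, Variant 1 96/520 = 18.5% → the static ad
Mobile: the static ad 473/595 = 79.5%, Variant 1 416/468 = 88.9% → Variant 1
Desktop: the static ad 302/545 = 55.4%, Variant 1 185/382 = 48.4% → the static ad
Overall: the static ad 915/1622 = 56.4%, Variant 1 697/1370 = 50.9% → the static ad
Neither sweeps: the static ad wins 2 of 3 groups, Variant 1 wins 1. The static ad wins overall but not every group — no Simpson reversal.

No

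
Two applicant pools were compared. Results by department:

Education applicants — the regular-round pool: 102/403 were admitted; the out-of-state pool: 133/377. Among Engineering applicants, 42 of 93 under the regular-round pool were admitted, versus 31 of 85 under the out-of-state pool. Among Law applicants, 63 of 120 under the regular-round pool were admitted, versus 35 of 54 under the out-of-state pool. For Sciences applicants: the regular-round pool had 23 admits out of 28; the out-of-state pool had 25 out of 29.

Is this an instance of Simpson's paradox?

No

Education: the regular-round pool 102/403 = 25.3%, the out-of-state pool 133/377 = 35.3% → the out-of-state pool
Engineering: the regular-round pool 42/93 = 45.2%, the out-of-state pool 31/85 = 36.5% → the regular-round pool
Law: the regular-round pool 63/120 = 52.5%, the out-of-state pool 35/54 = 64.8% → the out-of-state pool
Sciences: the regular-round pool 23/28 = 82.1%, the out-of-state pool 25/29 = 86.2% → the out-of-state pool
Overall: the regular-round pool 230/644 = 35.7%, the out-of-state pool 224/545 = 41.1% → the out-of-state pool
Neither sweeps: the regular-round pool wins 1 of 4 groups, the out-of-state pool wins 3. The out-of-state pool wins overall but not every group — no Simpson reversal.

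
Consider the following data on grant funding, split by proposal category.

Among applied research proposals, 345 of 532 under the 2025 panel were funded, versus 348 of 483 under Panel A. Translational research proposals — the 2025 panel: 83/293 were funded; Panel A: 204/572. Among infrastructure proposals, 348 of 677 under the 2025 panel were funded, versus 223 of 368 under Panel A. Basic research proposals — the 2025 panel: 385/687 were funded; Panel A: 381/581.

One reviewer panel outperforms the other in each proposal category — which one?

Applied research: the 2025 panel 345/532 = 64.8%, Panel A 348/483 = 72.0% → Panel A
Translational research: the 2025 panel 83/293 = 28.3%, Panel A 204/572 = 35.7% → Panel A
Infrastructure: the 2025 panel 348/677 = 51.4%, Panel A 223/368 = 60.6% → Panel A
Basic research: the 2025 panel 385/687 = 56.0%, Panel A 381/581 = 65.6% → Panel A
Panel A has the higher rate in all 4 groups.

Panel A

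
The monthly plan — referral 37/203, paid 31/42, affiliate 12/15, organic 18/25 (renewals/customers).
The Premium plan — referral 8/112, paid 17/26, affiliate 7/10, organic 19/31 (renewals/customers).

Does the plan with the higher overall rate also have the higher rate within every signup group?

Referral: the monthly plan 37/203 = 18.2%, the Premium plan 8/112 = 7.1% → the monthly plan
Paid: the monthly plan 31/42 = 73.8%, the Premium plan 17/26 = 65.4% → the monthly plan
Affiliate: the monthly plan 12/15 = 80.0%, the Premium plan 7/10 = 70.0% → the monthly plan
Organic: the monthly plan 18/25 = 72.0%, the Premium plan 19/31 = 61.3% → the monthly plan
Overall: the monthly plan 98/285 = 34.4%, the Premium plan 51/179 = 28.5% → the monthly plan
The monthly plan wins overall and in every signup group — no reversal.

Yes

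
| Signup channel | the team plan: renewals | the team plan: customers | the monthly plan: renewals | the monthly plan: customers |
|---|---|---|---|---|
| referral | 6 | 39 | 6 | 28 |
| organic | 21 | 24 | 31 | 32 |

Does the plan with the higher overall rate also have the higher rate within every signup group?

Yes

Referral: the team plan 6/39 = 15.4%, the monthly plan 6/28 = 21.4% → the monthly plan
Organic: the team plan 21/24 = 87.5%, the monthly plan 31/32 = 96.9% → the monthly plan
Overall: the team plan 27/63 = 42.9%, the monthly plan 37/60 = 61.7% → the monthly plan
The monthly plan wins overall and in every signup group — no reversal.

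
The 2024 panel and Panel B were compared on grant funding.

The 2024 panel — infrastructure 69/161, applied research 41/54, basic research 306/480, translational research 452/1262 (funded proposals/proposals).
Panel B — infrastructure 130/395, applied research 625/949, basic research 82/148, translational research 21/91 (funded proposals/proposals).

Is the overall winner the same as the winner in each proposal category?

No

Infrastructure: the 2024 panel 69/161 = 42.9%, Panel B 130/395 = 32.9% → the 2024 panel
Applied research: the 2024 panel 41/54 = 75.9%, Panel B 625/949 = 65.9% → the 2024 panel
Basic research: the 2024 panel 306/480 = 63.8%, Panel B 82/148 = 55.4% → the 2024 panel
Translational research: the 2024 panel 452/1262 = 35.8%, Panel B 21/91 = 23.1% → the 2024 panel
Overall: the 2024 panel 868/1957 = 44.4%, Panel B 858/1583 = 54.2% → Panel B
The 2024 panel wins each proposal group but Panel B wins overall — the comparison reverses. The 2024 panel's proposals skew toward translational research, which has a lower base rate.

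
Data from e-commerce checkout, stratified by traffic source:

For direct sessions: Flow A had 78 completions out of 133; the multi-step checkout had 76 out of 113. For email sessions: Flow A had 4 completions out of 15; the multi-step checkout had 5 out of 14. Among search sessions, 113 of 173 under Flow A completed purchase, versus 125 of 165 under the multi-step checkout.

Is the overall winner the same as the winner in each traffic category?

Yes

Direct: Flow A 78/133 = 58.6%, the multi-step checkout 76/113 = 67.3% → the multi-step checkout
Email: Flow A 4/15 = 26.7%, the multi-step checkout 5/14 = 35.7% → the multi-step checkout
Search: Flow A 113/173 = 65.3%, the multi-step checkout 125/165 = 75.8% → the multi-step checkout
Overall: Flow A 195/321 = 60.7%, the multi-step checkout 206/292 = 70.5% → the multi-step checkout
The multi-step checkout wins overall and in every traffic group — no reversal.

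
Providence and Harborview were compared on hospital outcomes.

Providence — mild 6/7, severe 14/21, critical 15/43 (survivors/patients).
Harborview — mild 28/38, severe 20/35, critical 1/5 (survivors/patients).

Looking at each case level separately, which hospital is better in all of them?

Providence

Mild: Providence 6/7 = 85.7%, Harborview 28/38 = 73.7% → Providence
Severe: Providence 14/21 = 66.7%, Harborview 20/35 = 57.1% → Providence
Critical: Providence 15/43 = 34.9%, Harborview 1/5 = 20.0% → Providence
Providence has the higher rate in all 3 groups.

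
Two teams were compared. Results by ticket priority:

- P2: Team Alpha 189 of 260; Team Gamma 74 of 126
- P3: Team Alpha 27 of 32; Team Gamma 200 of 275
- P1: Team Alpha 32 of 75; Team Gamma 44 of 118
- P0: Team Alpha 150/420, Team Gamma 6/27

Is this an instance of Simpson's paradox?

Yes

P2: Team Alpha 189/260 = 72.7%, Team Gamma 74/126 = 58.7% → Team Alpha
P3: Team Alpha 27/32 = 84.4%, Team Gamma 200/275 = 72.7% → Team Alpha
P1: Team Alpha 32/75 = 42.7%, Team Gamma 44/118 = 37.3% → Team Alpha
P0: Team Alpha 150/420 = 35.7%, Team Gamma 6/27 = 22.2% → Team Alpha
Overall: Team Alpha 398/787 = 50.6%, Team Gamma 324/546 = 59.3% → Team Gamma
Team Alpha wins each ticket group but Team Gamma wins overall — the comparison reverses. Team Alpha's tickets skew toward P0, which has a lower base rate.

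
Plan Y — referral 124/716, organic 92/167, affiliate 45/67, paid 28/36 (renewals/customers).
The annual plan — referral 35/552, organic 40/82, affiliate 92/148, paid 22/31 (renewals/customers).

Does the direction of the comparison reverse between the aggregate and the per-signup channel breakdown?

No

Referral: Plan Y 124/716 = 17.3%, the annual plan 35/552 = 6.3% → Plan Y
Organic: Plan Y 92/167 = 55.1%, the annual plan 40/82 = 48.8% → Plan Y
Affiliate: Plan Y 45/67 = 67.2%, the annual plan 92/148 = 62.2% → Plan Y
Paid: Plan Y 28/36 = 77.8%, the annual plan 22/31 = 71.0% → Plan Y
Overall: Plan Y 289/986 = 29.3%, the annual plan 189/813 = 23.2% → Plan Y
Plan Y wins overall and in every signup group — no reversal.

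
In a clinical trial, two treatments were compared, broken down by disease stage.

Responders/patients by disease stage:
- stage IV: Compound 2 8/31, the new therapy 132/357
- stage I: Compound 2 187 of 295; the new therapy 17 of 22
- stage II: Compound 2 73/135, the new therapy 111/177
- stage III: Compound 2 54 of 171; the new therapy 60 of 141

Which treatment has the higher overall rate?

Stage IV: Compound 2 8/31 = 25.8%, the new therapy 132/357 = 37.0% → the new therapy
Stage I: Compound 2 187/295 = 63.4%, the new therapy 17/22 = 77.3% → the new therapy
Stage II: Compound 2 73/135 = 54.1%, the new therapy 111/177 = 62.7% → the new therapy
Stage III: Compound 2 54/171 = 31.6%, the new therapy 60/141 = 42.6% → the new therapy
Overall: Compound 2 322/632 = 50.9%, the new therapy 320/697 = 45.9% → Compound 2
(The new therapy wins every disease group but Compound 2 wins overall — the new therapy's patients skew toward the low-rate stage IV group.)

Compound 2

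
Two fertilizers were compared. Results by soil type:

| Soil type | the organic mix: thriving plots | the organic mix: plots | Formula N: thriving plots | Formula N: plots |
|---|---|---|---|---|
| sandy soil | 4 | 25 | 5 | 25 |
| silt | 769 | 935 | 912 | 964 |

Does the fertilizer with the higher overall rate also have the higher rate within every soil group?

Sandy soil: the organic mix 4/25 = 16.0%, Formula N 5/25 = 20.0% → Formula N
Silt: the organic mix 769/935 = 82.2%, Formula N 912/964 = 94.6% → Formula N
Overall: the organic mix 773/960 = 80.5%, Formula N 917/989 = 92.7% → Formula N
Formula N wins overall and in every soil group — no reversal.

Yes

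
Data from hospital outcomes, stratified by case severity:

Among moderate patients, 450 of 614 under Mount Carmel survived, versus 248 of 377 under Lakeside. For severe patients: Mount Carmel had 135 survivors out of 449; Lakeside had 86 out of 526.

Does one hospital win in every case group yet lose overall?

Moderate: Mount Carmel 450/614 = 73.3%, Lakeside 248/377 = 65.8% → Mount Carmel
Severe: Mount Carmel 135/449 = 30.1%, Lakeside 86/526 = 16.3% → Mount Carmel
Overall: Mount Carmel 585/1063 = 55.0%, Lakeside 334/903 = 37.0% → Mount Carmel
Mount Carmel wins overall and in every case group — no reversal.

No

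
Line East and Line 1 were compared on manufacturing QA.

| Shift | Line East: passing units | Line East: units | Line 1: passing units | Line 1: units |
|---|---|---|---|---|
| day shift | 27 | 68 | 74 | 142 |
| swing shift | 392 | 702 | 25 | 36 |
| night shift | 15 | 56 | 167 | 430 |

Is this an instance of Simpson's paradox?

Day shift: Line East 27/68 = 39.7%, Line 1 74/142 = 52.1% → Line 1
Swing shift: Line East 392/702 = 55.8%, Line 1 25/36 = 69.4% → Line 1
Night shift: Line East 15/56 = 26.8%, Line 1 167/430 = 38.8% → Line 1
Overall: Line East 434/826 = 52.5%, Line 1 266/608 = 43.8% → Line East
Line 1 wins each shift group but Line East wins overall — the comparison reverses. Line 1's units skew toward night shift, which has a lower base rate.

Yes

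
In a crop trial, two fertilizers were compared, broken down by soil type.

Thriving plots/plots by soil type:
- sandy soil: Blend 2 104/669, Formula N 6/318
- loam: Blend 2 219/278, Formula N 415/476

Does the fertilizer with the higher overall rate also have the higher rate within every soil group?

Sandy soil: Blend 2 104/669 = 15.5%, Formula N 6/318 = 1.9% → Blend 2
Loam: Blend 2 219/278 = 78.8%, Formula N 415/476 = 87.2% → Formula N
Overall: Blend 2 323/947 = 34.1%, Formula N 421/794 = 53.0% → Formula N
Neither sweeps: Blend 2 wins 1 of 2 groups, Formula N wins 1. Formula N wins overall but not every group — no Simpson reversal.

No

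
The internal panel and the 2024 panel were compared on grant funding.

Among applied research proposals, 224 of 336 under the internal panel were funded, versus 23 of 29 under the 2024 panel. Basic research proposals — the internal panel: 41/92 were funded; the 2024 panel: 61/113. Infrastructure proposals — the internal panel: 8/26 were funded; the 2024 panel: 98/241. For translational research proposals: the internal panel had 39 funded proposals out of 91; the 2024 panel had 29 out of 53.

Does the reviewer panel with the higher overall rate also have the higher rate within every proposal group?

No

Applied research: the internal panel 224/336 = 66.7%, the 2024 panel 23/29 = 79.3% → the 2024 panel
Basic research: the internal panel 41/92 = 44.6%, the 2024 panel 61/113 = 54.0% → the 2024 panel
Infrastructure: the internal panel 8/26 = 30.8%, the 2024 panel 98/241 = 40.7% → the 2024 panel
Translational research: the internal panel 39/91 = 42.9%, the 2024 panel 29/53 = 54.7% → the 2024 panel
Overall: the internal panel 312/545 = 57.2%, the 2024 panel 211/436 = 48.4% → the internal panel
The 2024 panel wins each proposal group but the internal panel wins overall — the comparison reverses. The 2024 panel's proposals skew toward infrastructure, which has a lower base rate.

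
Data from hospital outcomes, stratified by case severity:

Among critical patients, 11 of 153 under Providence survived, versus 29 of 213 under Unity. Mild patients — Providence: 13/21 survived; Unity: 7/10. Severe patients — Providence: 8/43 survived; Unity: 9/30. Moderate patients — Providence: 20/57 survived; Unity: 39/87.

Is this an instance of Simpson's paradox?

Critical: Providence 11/153 = 7.2%, Unity 29/213 = 13.6% → Unity
Mild: Providence 13/21 = 61.9%, Unity 7/10 = 70.0% → Unity
Severe: Providence 8/43 = 18.6%, Unity 9/30 = 30.0% → Unity
Moderate: Providence 20/57 = 35.1%, Unity 39/87 = 44.8% → Unity
Overall: Providence 52/274 = 19.0%, Unity 84/340 = 24.7% → Unity
Unity wins overall and in every case group — no reversal.

No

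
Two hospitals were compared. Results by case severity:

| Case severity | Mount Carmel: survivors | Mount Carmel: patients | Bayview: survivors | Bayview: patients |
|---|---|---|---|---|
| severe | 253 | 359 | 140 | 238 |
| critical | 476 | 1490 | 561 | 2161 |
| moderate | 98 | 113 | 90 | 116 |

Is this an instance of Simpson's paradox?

Severe: Mount Carmel 253/359 = 70.5%, Bayview 140/238 = 58.8% → Mount Carmel
Critical: Mount Carmel 476/1490 = 31.9%, Bayview 561/2161 = 26.0% → Mount Carmel
Moderate: Mount Carmel 98/113 = 86.7%, Bayview 90/116 = 77.6% → Mount Carmel
Overall: Mount Carmel 827/1962 = 42.2%, Bayview 791/2515 = 31.5% → Mount Carmel
Mount Carmel wins overall and in every case group — no reversal.

No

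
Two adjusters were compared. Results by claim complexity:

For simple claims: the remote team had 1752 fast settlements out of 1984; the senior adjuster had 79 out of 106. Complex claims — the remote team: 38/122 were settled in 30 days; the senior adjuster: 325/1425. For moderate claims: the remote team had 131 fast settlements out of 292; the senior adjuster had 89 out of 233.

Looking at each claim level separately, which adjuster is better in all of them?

Simple: the remote team 1752/1984 = 88.3%, the senior adjuster 79/106 = 74.5% → the remote team
Complex: the remote team 38/122 = 31.1%, the senior adjuster 325/1425 = 22.8% → the remote team
Moderate: the remote team 131/292 = 44.9%, the senior adjuster 89/233 = 38.2% → the remote team
The remote team has the higher rate in all 3 groups.

the remote team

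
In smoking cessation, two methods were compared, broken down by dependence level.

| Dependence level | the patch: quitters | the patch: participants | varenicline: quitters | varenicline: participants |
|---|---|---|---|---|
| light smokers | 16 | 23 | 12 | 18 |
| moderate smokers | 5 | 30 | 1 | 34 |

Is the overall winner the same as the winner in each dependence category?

Light smokers: the patch 16/23 = 69.6%, varenicline 12/18 = 66.7% → the patch
Moderate smokers: the patch 5/30 = 16.7%, varenicline 1/34 = 2.9% → the patch
Overall: the patch 21/53 = 39.6%, varenicline 13/52 = 25.0% → the patch
The patch wins overall and in every dependence group — no reversal.

Yes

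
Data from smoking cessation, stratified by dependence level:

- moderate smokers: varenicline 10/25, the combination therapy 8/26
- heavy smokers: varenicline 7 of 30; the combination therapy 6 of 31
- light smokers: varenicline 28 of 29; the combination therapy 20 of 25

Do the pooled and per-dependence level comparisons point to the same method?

Yes

Moderate smokers: varenicline 10/25 = 40.0%, the combination therapy 8/26 = 30.8% → varenicline
Heavy smokers: varenicline 7/30 = 23.3%, the combination therapy 6/31 = 19.4% → varenicline
Light smokers: varenicline 28/29 = 96.6%, the combination therapy 20/25 = 80.0% → varenicline
Overall: varenicline 45/84 = 53.6%, the combination therapy 34/82 = 41.5% → varenicline
Varenicline wins overall and in every dependence group — no reversal.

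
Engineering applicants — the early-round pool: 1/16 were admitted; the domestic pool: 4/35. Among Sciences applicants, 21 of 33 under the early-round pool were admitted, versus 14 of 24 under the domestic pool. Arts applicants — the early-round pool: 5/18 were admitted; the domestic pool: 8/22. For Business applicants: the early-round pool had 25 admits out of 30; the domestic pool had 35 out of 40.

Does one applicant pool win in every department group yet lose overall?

No

Engineering: the early-round pool 1/16 = 6.2%, the domestic pool 4/35 = 11.4% → the domestic pool
Sciences: the early-round pool 21/33 = 63.6%, the domestic pool 14/24 = 58.3% → the early-round pool
Arts: the early-round pool 5/18 = 27.8%, the domestic pool 8/22 = 36.4% → the domestic pool
Business: the early-round pool 25/30 = 83.3%, the domestic pool 35/40 = 87.5% → the domestic pool
Overall: the early-round pool 52/97 = 53.6%, the domestic pool 61/121 = 50.4% → the early-round pool
Neither sweeps: the early-round pool wins 1 of 4 groups, the domestic pool wins 3. The early-round pool wins overall but not every group — no Simpson reversal.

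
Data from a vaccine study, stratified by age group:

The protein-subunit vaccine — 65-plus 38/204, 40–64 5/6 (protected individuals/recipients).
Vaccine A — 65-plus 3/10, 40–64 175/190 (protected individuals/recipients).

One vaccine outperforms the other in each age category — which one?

65-plus: the protein-subunit vaccine 38/204 = 18.6%, Vaccine A 3/10 = 30.0% → Vaccine A
40–64: the protein-subunit vaccine 5/6 = 83.3%, Vaccine A 175/190 = 92.1% → Vaccine A
Vaccine A has the higher rate in both groups.

Vaccine A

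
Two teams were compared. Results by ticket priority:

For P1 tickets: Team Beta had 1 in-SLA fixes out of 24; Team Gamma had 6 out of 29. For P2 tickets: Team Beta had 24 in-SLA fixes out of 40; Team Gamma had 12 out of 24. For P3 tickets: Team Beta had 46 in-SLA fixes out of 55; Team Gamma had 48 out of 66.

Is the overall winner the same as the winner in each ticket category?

P1: Team Beta 1/24 = 4.2%, Team Gamma 6/29 = 20.7% → Team Gamma
P2: Team Beta 24/40 = 60.0%, Team Gamma 12/24 = 50.0% → Team Beta
P3: Team Beta 46/55 = 83.6%, Team Gamma 48/66 = 72.7% → Team Beta
Overall: Team Beta 71/119 = 59.7%, Team Gamma 66/119 = 55.5% → Team Beta
Neither sweeps: Team Beta wins 2 of 3 groups, Team Gamma wins 1. Team Beta wins overall but not every group — no Simpson reversal.

No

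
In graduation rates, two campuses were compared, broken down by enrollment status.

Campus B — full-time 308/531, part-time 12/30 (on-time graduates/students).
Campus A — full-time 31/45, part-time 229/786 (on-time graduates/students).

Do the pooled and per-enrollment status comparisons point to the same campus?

Full-time: Campus B 308/531 = 58.0%, Campus A 31/45 = 68.9% → Campus A
Part-time: Campus B 12/30 = 40.0%, Campus A 229/786 = 29.1% → Campus B
Overall: Campus B 320/561 = 57.0%, Campus A 260/831 = 31.3% → Campus B
Neither sweeps: Campus B wins 1 of 2 groups, Campus A wins 1. Campus B wins overall but not every group — no Simpson reversal.

No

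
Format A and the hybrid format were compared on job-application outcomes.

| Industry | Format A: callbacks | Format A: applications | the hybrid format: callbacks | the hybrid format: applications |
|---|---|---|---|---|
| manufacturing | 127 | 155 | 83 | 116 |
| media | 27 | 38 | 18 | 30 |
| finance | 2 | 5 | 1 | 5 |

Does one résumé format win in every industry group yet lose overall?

No

Manufacturing: Format A 127/155 = 81.9%, the hybrid format 83/116 = 71.6% → Format A
Media: Format A 27/38 = 71.1%, the hybrid format 18/30 = 60.0% → Format A
Finance: Format A 2/5 = 40.0%, the hybrid format 1/5 = 20.0% → Format A
Overall: Format A 156/198 = 78.8%, the hybrid format 102/151 = 67.5% → Format A
Format A wins overall and in every industry group — no reversal.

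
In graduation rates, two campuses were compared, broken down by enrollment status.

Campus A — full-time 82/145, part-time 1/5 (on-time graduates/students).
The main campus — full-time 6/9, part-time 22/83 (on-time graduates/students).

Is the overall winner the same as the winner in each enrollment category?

No

Full-time: Campus A 82/145 = 56.6%, the main campus 6/9 = 66.7% → the main campus
Part-time: Campus A 1/5 = 20.0%, the main campus 22/83 = 26.5% → the main campus
Overall: Campus A 83/150 = 55.3%, the main campus 28/92 = 30.4% → Campus A
The main campus wins each enrollment group but Campus A wins overall — the comparison reverses. The main campus's students skew toward part-time, which has a lower base rate.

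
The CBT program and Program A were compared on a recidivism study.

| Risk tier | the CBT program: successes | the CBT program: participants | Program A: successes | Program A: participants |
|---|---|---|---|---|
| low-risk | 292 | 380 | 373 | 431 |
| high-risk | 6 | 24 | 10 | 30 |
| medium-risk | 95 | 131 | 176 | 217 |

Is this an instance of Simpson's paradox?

No

Low-risk: the CBT program 292/380 = 76.8%, Program A 373/431 = 86.5% → Program A
High-risk: the CBT program 6/24 = 25.0%, Program A 10/30 = 33.3% → Program A
Medium-risk: the CBT program 95/131 = 72.5%, Program A 176/217 = 81.1% → Program A
Overall: the CBT program 393/535 = 73.5%, Program A 559/678 = 82.4% → Program A
Program A wins overall and in every risk group — no reversal.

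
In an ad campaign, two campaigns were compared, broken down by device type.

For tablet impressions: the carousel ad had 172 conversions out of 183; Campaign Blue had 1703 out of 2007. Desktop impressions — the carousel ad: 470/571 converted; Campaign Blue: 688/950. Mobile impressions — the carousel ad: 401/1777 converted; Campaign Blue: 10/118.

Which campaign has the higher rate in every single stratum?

the carousel ad

Tablet: the carousel ad 172/183 = 94.0%, Campaign Blue 1703/2007 = 84.9% → the carousel ad
Desktop: the carousel ad 470/571 = 82.3%, Campaign Blue 688/950 = 72.4% → the carousel ad
Mobile: the carousel ad 401/1777 = 22.6%, Campaign Blue 10/118 = 8.5% → the carousel ad
The carousel ad has the higher rate in all 3 groups.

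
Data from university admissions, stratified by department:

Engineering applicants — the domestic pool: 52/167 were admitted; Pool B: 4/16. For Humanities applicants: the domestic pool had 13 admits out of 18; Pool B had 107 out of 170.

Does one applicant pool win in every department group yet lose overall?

Yes

Engineering: the domestic pool 52/167 = 31.1%, Pool B 4/16 = 25.0% → the domestic pool
Humanities: the domestic pool 13/18 = 72.2%, Pool B 107/170 = 62.9% → the domestic pool
Overall: the domestic pool 65/185 = 35.1%, Pool B 111/186 = 59.7% → Pool B
The domestic pool wins each department group but Pool B wins overall — the comparison reverses. The domestic pool's applicants skew toward Engineering, which has a lower base rate.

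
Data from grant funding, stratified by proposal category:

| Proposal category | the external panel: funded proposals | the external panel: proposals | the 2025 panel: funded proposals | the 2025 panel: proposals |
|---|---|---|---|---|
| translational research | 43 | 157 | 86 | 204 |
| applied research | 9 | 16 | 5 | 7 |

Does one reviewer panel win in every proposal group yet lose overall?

No

Translational research: the external panel 43/157 = 27.4%, the 2025 panel 86/204 = 42.2% → the 2025 panel
Applied research: the external panel 9/16 = 56.2%, the 2025 panel 5/7 = 71.4% → the 2025 panel
Overall: the external panel 52/173 = 30.1%, the 2025 panel 91/211 = 43.1% → the 2025 panel
The 2025 panel wins overall and in every proposal group — no reversal.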